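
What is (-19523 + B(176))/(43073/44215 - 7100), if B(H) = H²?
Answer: -38953415/24144879 ≈ -1.6133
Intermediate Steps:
(-19523 + B(176))/(43073/44215 - 7100) = (-19523 + 176²)/(43073/44215 - 7100) = (-19523 + 30976)/(43073*(1/44215) - 7100) = 11453/(43073/44215 - 7100) = 11453/(-313883427/44215) = 11453*(-44215/313883427) = -38953415/24144879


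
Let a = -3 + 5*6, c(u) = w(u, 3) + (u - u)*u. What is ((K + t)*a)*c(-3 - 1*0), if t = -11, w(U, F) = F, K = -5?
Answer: -1296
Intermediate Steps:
c(u) = 3 (c(u) = 3 + (u - u)*u = 3 + 0*u = 3 + 0 = 3)
a = 27 (a = -3 + 30 = 27)
((K + t)*a)*c(-3 - 1*0) = ((-5 - 11)*27)*3 = -16*27*3 = -432*3 = -1296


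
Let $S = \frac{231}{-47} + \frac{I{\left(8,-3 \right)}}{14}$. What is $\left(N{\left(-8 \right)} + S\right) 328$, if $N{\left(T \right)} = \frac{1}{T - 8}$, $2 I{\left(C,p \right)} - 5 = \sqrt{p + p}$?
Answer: $- \frac{1035701}{658} + \frac{82 i \sqrt{6}}{7} \approx -1574.0 + 28.694 i$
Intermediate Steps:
$I{\left(C,p \right)} = \frac{5}{2} + \frac{\sqrt{2} \sqrt{p}}{2}$ ($I{\left(C,p \right)} = \frac{5}{2} + \frac{\sqrt{p + p}}{2} = \frac{5}{2} + \frac{\sqrt{2 p}}{2} = \frac{5}{2} + \frac{\sqrt{2} \sqrt{p}}{2}$)
$N{\left(T \right)} = \frac{1}{-8 + T}$
$S = - \frac{6233}{1316} + \frac{i \sqrt{6}}{28}$ ($S = \frac{231}{-47} + \frac{\frac{5}{2} + \frac{\sqrt{2} \sqrt{-3}}{2}}{14} = 231 \left(- \frac{1}{47}\right) + \left(\frac{5}{2} + \frac{\sqrt{2} i \sqrt{3}}{2}\right) \frac{1}{14} = - \frac{231}{47} + \left(\frac{5}{2} + \frac{i \sqrt{6}}{2}\right) \frac{1}{14} = - \frac{231}{47} + \left(\frac{5}{28} + \frac{i \sqrt{6}}{28}\right) = - \frac{6233}{1316} + \frac{i \sqrt{6}}{28} \approx -4.7363 + 0.087482 i$)
$\left(N{\left(-8 \right)} + S\right) 328 = \left(\frac{1}{-8 - 8} - \left(\frac{6233}{1316} - \frac{i \sqrt{6}}{28}\right)\right) 328 = \left(\frac{1}{-16} - \left(\frac{6233}{1316} - \frac{i \sqrt{6}}{28}\right)\right) 328 = \left(- \frac{1}{16} - \left(\frac{6233}{1316} - \frac{i \sqrt{6}}{28}\right)\right) 328 = \left(- \frac{25261}{5264} + \frac{i \sqrt{6}}{28}\right) 328 = - \frac{1035701}{658} + \frac{82 i \sqrt{6}}{7}$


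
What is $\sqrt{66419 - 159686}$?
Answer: $3 i \sqrt{10363} \approx 305.4 i$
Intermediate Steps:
$\sqrt{66419 - 159686} = \sqrt{-93267} = 3 i \sqrt{10363}$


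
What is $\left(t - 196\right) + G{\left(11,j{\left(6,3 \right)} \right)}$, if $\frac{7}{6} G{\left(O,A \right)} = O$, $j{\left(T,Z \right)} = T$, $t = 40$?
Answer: $- \frac{1026}{7} \approx -146.57$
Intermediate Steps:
$G{\left(O,A \right)} = \frac{6 O}{7}$
$\left(t - 196\right) + G{\left(11,j{\left(6,3 \right)} \right)} = \left(40 - 196\right) + \frac{6}{7} \cdot 11 = \left(40 - 196\right) + \frac{66}{7} = -156 + \frac{66}{7} = - \frac{1026}{7}$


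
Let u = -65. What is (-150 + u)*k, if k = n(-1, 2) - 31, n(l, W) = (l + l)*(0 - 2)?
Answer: 5805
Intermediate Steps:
n(l, W) = -4*l (n(l, W) = (2*l)*(-2) = -4*l)
k = -27 (k = -4*(-1) - 31 = 4 - 31 = -27)
(-150 + u)*k = (-150 - 65)*(-27) = -215*(-27) = 5805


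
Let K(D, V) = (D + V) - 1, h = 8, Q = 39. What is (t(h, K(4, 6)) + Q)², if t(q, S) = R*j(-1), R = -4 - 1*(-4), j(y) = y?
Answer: 1521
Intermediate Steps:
R = 0 (R = -4 + 4 = 0)
K(D, V) = -1 + D + V
t(q, S) = 0 (t(q, S) = 0*(-1) = 0)
(t(h, K(4, 6)) + Q)² = (0 + 39)² = 39² = 1521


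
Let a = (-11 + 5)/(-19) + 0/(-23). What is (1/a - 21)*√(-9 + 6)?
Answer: -107*I*√3/6 ≈ -30.888*I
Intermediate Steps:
a = 6/19 (a = -6*(-1/19) + 0*(-1/23) = 6/19 + 0 = 6/19 ≈ 0.31579)
(1/a - 21)*√(-9 + 6) = (1/(6/19) - 21)*√(-9 + 6) = (19/6 - 21)*√(-3) = -107*I*√3/6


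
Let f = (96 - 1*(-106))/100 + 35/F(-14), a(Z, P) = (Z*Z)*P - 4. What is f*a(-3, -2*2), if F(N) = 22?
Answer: -7944/55 ≈ -144.44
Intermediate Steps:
a(Z, P) = -4 + P*Z² (a(Z, P) = Z²*P - 4 = P*Z² - 4 = -4 + P*Z²)
f = 993/275 (f = (96 - 1*(-106))/100 + 35/22 = (96 + 106)*(1/100) + 35*(1/22) = 202*(1/100) + 35/22 = 101/50 + 35/22 = 993/275 ≈ 3.6109)
f*a(-3, -2*2) = 993*(-4 - 2*2*(-3)²)/275 = 993*(-4 - 4*9)/275 = 993*(-4 - 36)/275 = (993/275)*(-40) = -7944/55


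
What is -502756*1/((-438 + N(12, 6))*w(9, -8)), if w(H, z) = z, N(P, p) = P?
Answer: -125689/852 ≈ -147.52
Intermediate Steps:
-502756*1/((-438 + N(12, 6))*w(9, -8)) = -502756*(-1/(8*(-438 + 12))) = -502756/((-8*(-426))) = -502756/3408 = -502756*1/3408 = -125689/852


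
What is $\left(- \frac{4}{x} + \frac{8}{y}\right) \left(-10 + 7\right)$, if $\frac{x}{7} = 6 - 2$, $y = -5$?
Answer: $\frac{183}{35} \approx 5.2286$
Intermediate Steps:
$x = 28$ ($x = 7 \left(6 - 2\right) = 7 \cdot 4 = 28$)
$\left(- \frac{4}{x} + \frac{8}{y}\right) \left(-10 + 7\right) = \left(- \frac{4}{28} + \frac{8}{-5}\right) \left(-10 + 7\right) = \left(\left(-4\right) \frac{1}{28} + 8 \left(- \frac{1}{5}\right)\right) \left(-3\right) = \left(- \frac{1}{7} - \frac{8}{5}\right) \left(-3\right) = \left(- \frac{61}{35}\right) \left(-3\right) = \frac{183}{35}$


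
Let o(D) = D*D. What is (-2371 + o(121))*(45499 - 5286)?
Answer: 493413510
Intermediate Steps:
o(D) = D²
(-2371 + o(121))*(45499 - 5286) = (-2371 + 121²)*(45499 - 5286) = (-2371 + 14641)*40213 = 12270*40213 = 493413510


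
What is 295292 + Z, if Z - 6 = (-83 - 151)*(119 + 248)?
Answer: 209420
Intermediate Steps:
Z = -85872 (Z = 6 + (-83 - 151)*(119 + 248) = 6 - 234*367 = 6 - 85878 = -85872)
295292 + Z = 295292 - 85872 = 209420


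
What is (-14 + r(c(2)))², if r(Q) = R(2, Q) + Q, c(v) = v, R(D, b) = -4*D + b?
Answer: 324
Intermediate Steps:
R(D, b) = b - 4*D
r(Q) = -8 + 2*Q (r(Q) = (Q - 4*2) + Q = (Q - 8) + Q = (-8 + Q) + Q = -8 + 2*Q)
(-14 + r(c(2)))² = (-14 + (-8 + 2*2))² = (-14 + (-8 + 4))² = (-14 - 4)² = (-18)² = 324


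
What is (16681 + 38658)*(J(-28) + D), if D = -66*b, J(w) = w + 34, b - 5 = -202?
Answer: 719849712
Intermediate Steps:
b = -197 (b = 5 - 202 = -197)
J(w) = 34 + w
D = 13002 (D = -66*(-197) = 13002)
(16681 + 38658)*(J(-28) + D) = (16681 + 38658)*((34 - 28) + 13002) = 55339*(6 + 13002) = 55339*13008 = 719849712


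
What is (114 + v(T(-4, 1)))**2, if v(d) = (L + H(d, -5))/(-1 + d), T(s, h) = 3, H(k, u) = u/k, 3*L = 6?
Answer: 469225/36 ≈ 13034.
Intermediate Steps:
L = 2 (L = (1/3)*6 = 2)
v(d) = (2 - 5/d)/(-1 + d)
(114 + v(T(-4, 1)))**2 = (114 + (-5 + 2*3)/(3*(-1 + 3)))**2 = (114 + (1/3)*(-5 + 6)/2)**2 = (114 + (1/3)*(1/2)*1)**2 = (114 + 1/6)**2 = (685/6)**2 = 469225/36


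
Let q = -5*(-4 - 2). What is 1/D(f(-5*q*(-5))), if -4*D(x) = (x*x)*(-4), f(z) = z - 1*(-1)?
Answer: 1/564001 ≈ 1.7730e-6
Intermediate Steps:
q = 30 (q = -5*(-6) = 30)
f(z) = 1 + z (f(z) = z + 1 = 1 + z)
D(x) = x**2 (D(x) = -x*x*(-4)/4 = -x**2*(-4)/4 = -(-1)*x**2 = x**2)
1/D(f(-5*q*(-5))) = 1/((1 - 5*30*(-5))**2) = 1/((1 - 150*(-5))**2) = 1/((1 + 750)**2) = 1/(751**2) = 1/564001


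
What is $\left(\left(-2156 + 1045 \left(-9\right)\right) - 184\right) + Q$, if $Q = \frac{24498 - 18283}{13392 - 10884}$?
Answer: $- \frac{2677295}{228} \approx -11743.0$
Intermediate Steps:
$Q = \frac{565}{228}$ ($Q = \frac{6215}{2508} = 6215 \cdot \frac{1}{2508} = \frac{565}{228} \approx 2.4781$)
$\left(\left(-2156 + 1045 \left(-9\right)\right) - 184\right) + Q = \left(\left(-2156 + 1045 \left(-9\right)\right) - 184\right) + \frac{565}{228} = \left(\left(-2156 - 9405\right) - 184\right) + \frac{565}{228} = \left(-11561 - 184\right) + \frac{565}{228} = -11745 + \frac{565}{228} = - \frac{2677295}{228}$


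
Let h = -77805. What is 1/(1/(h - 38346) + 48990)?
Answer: 116151/5690237489 ≈ 2.0412e-5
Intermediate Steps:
1/(1/(h - 38346) + 48990) = 1/(1/(-77805 - 38346) + 48990) = 1/(1/(-116151) + 48990) = 1/(-1/116151 + 48990) = 1/(5690237489/116151) = 116151/5690237489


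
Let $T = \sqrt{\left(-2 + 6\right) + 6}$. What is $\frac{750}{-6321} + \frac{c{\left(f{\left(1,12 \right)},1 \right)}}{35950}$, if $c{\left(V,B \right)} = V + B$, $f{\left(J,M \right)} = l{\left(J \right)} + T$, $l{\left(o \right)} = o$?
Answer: $- \frac{4491643}{37873325} + \frac{\sqrt{10}}{35950} \approx -0.11851$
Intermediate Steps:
$T = \sqrt{10}$ ($T = \sqrt{4 + 6} = \sqrt{10} \approx 3.1623$)
$f{\left(J,M \right)} = J + \sqrt{10}$
$c{\left(V,B \right)} = B + V$
$\frac{750}{-6321} + \frac{c{\left(f{\left(1,12 \right)},1 \right)}}{35950} = \frac{750}{-6321} + \frac{1 + \left(1 + \sqrt{10}\right)}{35950} = 750 \left(- \frac{1}{6321}\right) + \left(2 + \sqrt{10}\right) \frac{1}{35950} = - \frac{250}{2107} + \left(\frac{1}{17975} + \frac{\sqrt{10}}{35950}\right) = - \frac{4491643}{37873325} + \frac{\sqrt{10}}{35950}$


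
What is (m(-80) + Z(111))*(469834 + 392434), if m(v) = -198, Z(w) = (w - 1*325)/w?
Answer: -19135451456/111 ≈ -1.7239e+8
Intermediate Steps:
Z(w) = (-325 + w)/w (Z(w) = (w - 325)/w = (-325 + w)/w)
(m(-80) + Z(111))*(469834 + 392434) = (-198 + (-325 + 111)/111)*(469834 + 392434) = (-198 + (1/111)*(-214))*862268 = (-198 - 214/111)*862268 = -22192/111*862268 = -19135451456/111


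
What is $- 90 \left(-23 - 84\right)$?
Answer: $9630$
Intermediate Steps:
$- 90 \left(-23 - 84\right) = \left(-90\right) \left(-107\right) = 9630$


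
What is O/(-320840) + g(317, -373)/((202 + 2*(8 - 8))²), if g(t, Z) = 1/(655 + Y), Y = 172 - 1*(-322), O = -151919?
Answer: 1780634931341/3760549277160 ≈ 0.47350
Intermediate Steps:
Y = 494 (Y = 172 + 322 = 494)
g(t, Z) = 1/1149 (g(t, Z) = 1/(655 + 494) = 1/1149)
O/(-320840) + g(317, -373)/((202 + 2*(8 - 8))²) = -151919/(-320840) + 1/(1149*((202 + 2*(8 - 8))²)) = -151919*(-1/320840) + 1/(1149*((202 + 2*0)²)) = 151919/320840 + 1/(1149*((202 + 0)²)) = 151919/320840 + 1/(1149*(202²)) = 151919/320840 + (1/1149)/40804 = 151919/320840 + (1/1149)*(1/40804) = 151919/320840 + 1/46883796 = 1780634931341/3760549277160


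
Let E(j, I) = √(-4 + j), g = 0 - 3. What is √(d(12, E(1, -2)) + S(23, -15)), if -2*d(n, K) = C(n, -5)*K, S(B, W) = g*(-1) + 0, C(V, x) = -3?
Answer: √(12 + 6*I*√3)/2 ≈ 1.8666 + 0.69593*I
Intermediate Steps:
g = -3
S(B, W) = 3 (S(B, W) = -3*(-1) + 0 = 3 + 0 = 3)
d(n, K) = 3*K/2 (d(n, K) = -(-3)*K/2 = 3*K/2)
√(d(12, E(1, -2)) + S(23, -15)) = √(3*√(-4 + 1)/2 + 3) = √(3*√(-3)/2 + 3) = √(3*(I*√3)/2 + 3) = √(3*I*√3/2 + 3) = √(3 + 3*I*√3/2)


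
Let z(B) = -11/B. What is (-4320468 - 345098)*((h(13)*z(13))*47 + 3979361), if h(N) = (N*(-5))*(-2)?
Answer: -18541850407106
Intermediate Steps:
h(N) = 10*N (h(N) = -5*N*(-2) = 10*N)
(-4320468 - 345098)*((h(13)*z(13))*47 + 3979361) = (-4320468 - 345098)*(((10*13)*(-11/13))*47 + 3979361) = -4665566*((130*(-11*1/13))*47 + 3979361) = -4665566*((130*(-11/13))*47 + 3979361) = -4665566*(-110*47 + 3979361) = -4665566*(-5170 + 3979361) = -4665566*3974191 = -18541850407106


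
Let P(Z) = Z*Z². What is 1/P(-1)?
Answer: -1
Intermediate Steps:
P(Z) = Z³
1/P(-1) = 1/((-1)³) = 1/(-1) = -1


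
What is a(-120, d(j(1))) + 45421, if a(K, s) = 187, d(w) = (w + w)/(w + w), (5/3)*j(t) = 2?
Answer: 45608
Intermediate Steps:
j(t) = 6/5 (j(t) = (⅗)*2 = 6/5)
d(w) = 1 (d(w) = (2*w)/((2*w)) = (2*w)*(1/(2*w)) = 1)
a(-120, d(j(1))) + 45421 = 187 + 45421 = 45608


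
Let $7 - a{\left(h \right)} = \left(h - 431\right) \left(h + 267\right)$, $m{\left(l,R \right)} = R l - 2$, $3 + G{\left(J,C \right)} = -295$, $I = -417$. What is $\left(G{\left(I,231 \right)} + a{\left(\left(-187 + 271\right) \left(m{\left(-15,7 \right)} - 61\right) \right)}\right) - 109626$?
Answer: $-201457752$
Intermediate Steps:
$G{\left(J,C \right)} = -298$ ($G{\left(J,C \right)} = -3 - 295 = -298$)
$m{\left(l,R \right)} = -2 + R l$
$a{\left(h \right)} = 7 - \left(-431 + h\right) \left(267 + h\right)$ ($a{\left(h \right)} = 7 - \left(h - 431\right) \left(h + 267\right) = 7 - \left(-431 + h\right) \left(267 + h\right)$)
$\left(G{\left(I,231 \right)} + a{\left(\left(-187 + 271\right) \left(m{\left(-15,7 \right)} - 61\right) \right)}\right) - 109626 = \left(-298 + \left(115084 - \left(\left(-187 + 271\right) \left(\left(-2 + 7 \left(-15\right)\right) - 61\right)\right)^{2} + 164 \left(-187 + 271\right) \left(\left(-2 + 7 \left(-15\right)\right) - 61\right)\right)\right) - 109626 = \left(-298 + \left(115084 - \left(84 \left(\left(-2 - 105\right) - 61\right)\right)^{2} + 164 \cdot 84 \left(\left(-2 - 105\right) - 61\right)\right)\right) - 109626 = \left(-298 + \left(115084 - \left(84 \left(-107 - 61\right)\right)^{2} + 164 \cdot 84 \left(-107 - 61\right)\right)\right) - 109626 = \left(-298 + \left(115084 - \left(84 \left(-168\right)\right)^{2} + 164 \cdot 84 \left(-168\right)\right)\right) - 109626 = \left(-298 + \left(115084 - \left(-14112\right)^{2} + 164 \left(-14112\right)\right)\right) - 109626 = \left(-298 - 201347828\right) - 109626 = -201348126 - 109626 = -201457752$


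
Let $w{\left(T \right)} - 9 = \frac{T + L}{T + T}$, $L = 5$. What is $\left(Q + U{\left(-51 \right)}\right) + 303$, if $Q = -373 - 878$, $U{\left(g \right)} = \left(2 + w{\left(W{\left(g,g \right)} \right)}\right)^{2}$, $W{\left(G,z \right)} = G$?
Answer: $- \frac{2124692}{2601} \approx -816.88$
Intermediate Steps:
$w{\left(T \right)} = 9 + \frac{5 + T}{2 T}$ ($w{\left(T \right)} = 9 + \frac{T + 5}{T + T} = 9 + \frac{5 + T}{2 T}$)
$U{\left(g \right)} = \left(2 + \frac{5 + 19 g}{2 g}\right)^{2}$
$Q = -1251$ ($Q = -373 - 878 = -1251$)
$\left(Q + U{\left(-51 \right)}\right) + 303 = \left(-1251 + \frac{\left(5 + 23 \left(-51\right)\right)^{2}}{4 \cdot 2601}\right) + 303 = \left(-1251 + \frac{1}{4} \cdot \frac{1}{2601} \left(5 - 1173\right)^{2}\right) + 303 = \left(-1251 + \frac{1}{4} \cdot \frac{1}{2601} \left(-1168\right)^{2}\right) + 303 = \left(-1251 + \frac{1}{4} \cdot \frac{1}{2601} \cdot 1364224\right) + 303 = \left(-1251 + \frac{341056}{2601}\right) + 303 = - \frac{2912795}{2601} + 303 = - \frac{2124692}{2601}$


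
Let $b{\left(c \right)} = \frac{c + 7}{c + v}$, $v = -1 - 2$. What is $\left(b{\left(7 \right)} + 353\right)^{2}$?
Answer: $\frac{508369}{4} \approx 1.2709 \cdot 10^{5}$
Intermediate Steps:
$v = -3$
$b{\left(c \right)} = \frac{7 + c}{-3 + c}$ ($b{\left(c \right)} = \frac{c + 7}{c - 3} = \frac{7 + c}{-3 + c}$)
$\left(b{\left(7 \right)} + 353\right)^{2} = \left(\frac{7 + 7}{-3 + 7} + 353\right)^{2} = \left(\frac{1}{4} \cdot 14 + 353\right)^{2} = \left(\frac{7}{2} + 353\right)^{2} = \left(\frac{713}{2}\right)^{2} = \frac{508369}{4}$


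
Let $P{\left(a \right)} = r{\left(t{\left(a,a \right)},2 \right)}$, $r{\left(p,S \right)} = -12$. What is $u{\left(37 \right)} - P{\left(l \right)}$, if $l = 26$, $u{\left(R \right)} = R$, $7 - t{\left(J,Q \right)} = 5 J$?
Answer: $49$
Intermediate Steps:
$t{\left(J,Q \right)} = 7 - 5 J$
$P{\left(a \right)} = -12$
$u{\left(37 \right)} - P{\left(l \right)} = 37 - -12 = 37 + 12 = 49$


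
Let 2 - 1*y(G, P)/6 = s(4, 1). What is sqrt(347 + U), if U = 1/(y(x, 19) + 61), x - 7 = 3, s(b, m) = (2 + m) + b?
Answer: sqrt(333498)/31 ≈ 18.629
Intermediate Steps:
s(b, m) = 2 + b + m
x = 10 (x = 7 + 3 = 10)
y(G, P) = -30 (y(G, P) = 12 - 6*(2 + 4 + 1) = 12 - 6*7 = 12 - 42 = -30)
U = 1/31 (U = 1/(-30 + 61) = 1/31 ≈ 0.032258)
sqrt(347 + U) = sqrt(347 + 1/31) = sqrt(10758/31) = sqrt(333498)/31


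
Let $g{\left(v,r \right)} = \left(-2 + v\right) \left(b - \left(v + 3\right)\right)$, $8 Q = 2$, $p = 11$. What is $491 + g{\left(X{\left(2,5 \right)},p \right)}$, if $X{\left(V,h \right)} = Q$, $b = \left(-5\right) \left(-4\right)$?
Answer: $\frac{7387}{16} \approx 461.69$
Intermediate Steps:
$b = 20$
$Q = \frac{1}{4}$ ($Q = \frac{1}{8} \cdot 2 = \frac{1}{4} \approx 0.25$)
$X{\left(V,h \right)} = \frac{1}{4}$
$g{\left(v,r \right)} = \left(-2 + v\right) \left(17 - v\right)$ ($g{\left(v,r \right)} = \left(-2 + v\right) \left(20 - \left(v + 3\right)\right) = \left(-2 + v\right) \left(20 - \left(3 + v\right)\right) = \left(-2 + v\right) \left(17 - v\right)$)
$491 + g{\left(X{\left(2,5 \right)},p \right)} = 491 - \frac{469}{16} = \frac{7387}{16}$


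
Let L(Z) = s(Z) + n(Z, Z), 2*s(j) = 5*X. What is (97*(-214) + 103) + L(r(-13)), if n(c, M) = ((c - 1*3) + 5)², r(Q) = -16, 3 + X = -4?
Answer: -40953/2 ≈ -20477.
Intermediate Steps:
X = -7 (X = -3 - 4 = -7)
s(j) = -35/2 (s(j) = (5*(-7))/2 = (½)*(-35) = -35/2)
n(c, M) = (2 + c)² (n(c, M) = ((c - 3) + 5)² = ((-3 + c) + 5)² = (2 + c)²)
L(Z) = -35/2 + (2 + Z)²
(97*(-214) + 103) + L(r(-13)) = (97*(-214) + 103) + (-35/2 + (2 - 16)²) = (-20758 + 103) + (-35/2 + (-14)²) = -20655 + (-35/2 + 196) = -20655 + 357/2 = -40953/2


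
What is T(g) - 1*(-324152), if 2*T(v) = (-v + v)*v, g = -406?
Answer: 324152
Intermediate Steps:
T(v) = 0 (T(v) = ((-v + v)*v)/2 = (0*v)/2 = (½)*0 = 0)
T(g) - 1*(-324152) = 0 - 1*(-324152) = 0 + 324152 = 324152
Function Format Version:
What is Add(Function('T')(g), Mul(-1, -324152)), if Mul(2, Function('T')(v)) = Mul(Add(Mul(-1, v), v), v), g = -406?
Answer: 324152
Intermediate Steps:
Function('T')(v) = 0 (Function('T')(v) = Mul(Rational(1, 2), Mul(Add(Mul(-1, v), v), v)) = Mul(Rational(1, 2), Mul(0, v)) = Mul(Rational(1, 2), 0) = 0)
Add(Function('T')(g), Mul(-1, -324152)) = Add(0, Mul(-1, -324152)) = Add(0, 324152) = 324152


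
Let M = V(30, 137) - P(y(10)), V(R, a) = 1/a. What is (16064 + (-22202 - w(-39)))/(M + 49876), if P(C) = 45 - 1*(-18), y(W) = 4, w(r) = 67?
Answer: -850085/6824382 ≈ -0.12457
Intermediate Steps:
P(C) = 63 (P(C) = 45 + 18 = 63)
M = -8630/137 (M = 1/137 - 1*63 = 1/137 - 63 = -8630/137 ≈ -62.993)
(16064 + (-22202 - w(-39)))/(M + 49876) = (16064 + (-22202 - 1*67))/(-8630/137 + 49876) = (16064 + (-22202 - 67))/(6824382/137) = (16064 - 22269)*(137/6824382) = -6205*137/6824382 = -850085/6824382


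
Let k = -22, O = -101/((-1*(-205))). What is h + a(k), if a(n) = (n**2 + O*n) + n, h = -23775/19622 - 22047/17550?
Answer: 553431233683/1176584175 ≈ 470.37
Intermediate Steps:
h = -70821457/28697175 (h = -23775*1/19622 - 22047*1/17550 = -23775/19622 - 7349/5850 = -70821457/28697175 ≈ -2.4679)
O = -101/205 ≈ -0.49268
a(n) = n**2 + 104*n/205 (a(n) = (n**2 - 101*n/205) + n = n**2 + 104*n/205)
h + a(k) = -70821457/28697175 + (1/205)*(-22)*(104 + 205*(-22)) = -70821457/28697175 + (1/205)*(-22)*(104 - 4510) = -70821457/28697175 + (1/205)*(-22)*(-4406) = -70821457/28697175 + 96932/205 = 553431233683/1176584175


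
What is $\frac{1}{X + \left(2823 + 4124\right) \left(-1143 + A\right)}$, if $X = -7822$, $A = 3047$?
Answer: $\frac{1}{13219266} \approx 7.5647 \cdot 10^{-8}$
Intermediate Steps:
$\frac{1}{X + \left(2823 + 4124\right) \left(-1143 + A\right)} = \frac{1}{-7822 + \left(2823 + 4124\right) \left(-1143 + 3047\right)} = \frac{1}{-7822 + 6947 \cdot 1904} = \frac{1}{-7822 + 13227088} = \frac{1}{13219266}$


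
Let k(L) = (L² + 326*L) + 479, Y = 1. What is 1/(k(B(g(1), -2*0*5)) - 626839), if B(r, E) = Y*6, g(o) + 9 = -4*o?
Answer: -1/624368 ≈ -1.6016e-6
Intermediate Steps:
g(o) = -9 - 4*o
B(r, E) = 6 (B(r, E) = 1*6 = 6)
k(L) = 479 + L² + 326*L
1/(k(B(g(1), -2*0*5)) - 626839) = 1/((479 + 6² + 326*6) - 626839) = 1/((479 + 36 + 1956) - 626839) = 1/(2471 - 626839) = 1/(-624368) = -1/624368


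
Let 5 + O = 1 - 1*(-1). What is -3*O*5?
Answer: 45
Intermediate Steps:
O = -3 (O = -5 + (1 - 1*(-1)) = -5 + (1 + 1) = -5 + 2 = -3)
-3*O*5 = -3*(-3)*5 = 9*5 = 45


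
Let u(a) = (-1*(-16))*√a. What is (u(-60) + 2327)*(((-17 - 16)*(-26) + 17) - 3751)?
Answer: -6692452 - 92032*I*√15 ≈ -6.6924e+6 - 3.5644e+5*I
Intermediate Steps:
u(a) = 16*√a
(u(-60) + 2327)*(((-17 - 16)*(-26) + 17) - 3751) = (16*√(-60) + 2327)*(((-17 - 16)*(-26) + 17) - 3751) = (16*(2*I*√15) + 2327)*((-33*(-26) + 17) - 3751) = (32*I*√15 + 2327)*((858 + 17) - 3751) = (2327 + 32*I*√15)*(875 - 3751) = (2327 + 32*I*√15)*(-2876) = -6692452 - 92032*I*√15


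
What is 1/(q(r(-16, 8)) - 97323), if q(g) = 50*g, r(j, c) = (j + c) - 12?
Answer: -1/98323 ≈ -1.0171e-5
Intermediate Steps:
r(j, c) = -12 + c + j (r(j, c) = (c + j) - 12 = -12 + c + j)
1/(q(r(-16, 8)) - 97323) = 1/(50*(-12 + 8 - 16) - 97323) = 1/(50*(-20) - 97323) = 1/(-1000 - 97323) = 1/(-98323) = -1/98323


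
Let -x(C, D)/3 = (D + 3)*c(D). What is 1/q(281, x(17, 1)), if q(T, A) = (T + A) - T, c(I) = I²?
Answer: -1/12 ≈ -0.083333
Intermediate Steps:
x(C, D) = -3*D²*(3 + D) (x(C, D) = -3*(D + 3)*D² = -3*(3 + D)*D² = -3*D²*(3 + D))
q(T, A) = A (q(T, A) = (A + T) - T = A)
1/q(281, x(17, 1)) = 1/(3*1²*(-3 - 1*1)) = 1/(3*1*(-3 - 1)) = 1/(3*1*(-4)) = 1/(-12) = -1/12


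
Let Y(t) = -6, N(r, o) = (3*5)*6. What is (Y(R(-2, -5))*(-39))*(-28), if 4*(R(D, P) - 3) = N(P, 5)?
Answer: -6552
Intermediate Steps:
N(r, o) = 90 (N(r, o) = 15*6 = 90)
R(D, P) = 51/2 (R(D, P) = 3 + (1/4)*90 = 3 + 45/2 = 51/2)
(Y(R(-2, -5))*(-39))*(-28) = -6*(-39)*(-28) = 234*(-28) = -6552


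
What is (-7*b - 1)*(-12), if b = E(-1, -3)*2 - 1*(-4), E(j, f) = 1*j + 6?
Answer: 1188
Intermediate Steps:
E(j, f) = 6 + j (E(j, f) = j + 6 = 6 + j)
b = 14 (b = (6 - 1)*2 - 1*(-4) = 5*2 + 4 = 10 + 4 = 14)
(-7*b - 1)*(-12) = (-7*14 - 1)*(-12) = (-98 - 1)*(-12) = -99*(-12) = 1188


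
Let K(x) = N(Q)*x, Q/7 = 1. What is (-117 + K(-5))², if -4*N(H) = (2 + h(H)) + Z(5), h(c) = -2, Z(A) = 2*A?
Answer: 43681/4 ≈ 10920.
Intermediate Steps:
Q = 7 (Q = 7*1 = 7)
N(H) = -5/2 (N(H) = -((2 - 2) + 2*5)/4 = -(0 + 10)/4 = -¼*10 = -5/2)
K(x) = -5*x/2
(-117 + K(-5))² = (-117 - 5/2*(-5))² = (-117 + 25/2)² = (-209/2)² = 43681/4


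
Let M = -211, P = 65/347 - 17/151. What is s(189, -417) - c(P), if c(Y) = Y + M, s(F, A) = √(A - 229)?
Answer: 11051851/52397 + I*√646 ≈ 210.93 + 25.417*I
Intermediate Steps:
P = 3916/52397 (P = 65*(1/347) - 17*1/151 = 65/347 - 17/151 = 3916/52397 ≈ 0.074737)
s(F, A) = √(-229 + A)
c(Y) = -211 + Y (c(Y) = Y - 211 = -211 + Y)
s(189, -417) - c(P) = √(-229 - 417) - (-211 + 3916/52397) = √(-646) - 1*(-11051851/52397) = I*√646 + 11051851/52397 = 11051851/52397 + I*√646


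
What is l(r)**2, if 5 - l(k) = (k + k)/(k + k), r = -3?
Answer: 16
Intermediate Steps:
l(k) = 4 (l(k) = 5 - (k + k)/(k + k) = 5 - 2*k/(2*k) = 5 - 2*k*1/(2*k) = 5 - 1*1 = 5 - 1 = 4)
l(r)**2 = 4**2 = 16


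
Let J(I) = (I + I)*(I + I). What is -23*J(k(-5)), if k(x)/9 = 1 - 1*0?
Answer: -7452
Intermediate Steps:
k(x) = 9 (k(x) = 9*(1 - 1*0) = 9*(1 + 0) = 9*1 = 9)
J(I) = 4*I**2 (J(I) = (2*I)*(2*I) = 4*I**2)
-23*J(k(-5)) = -92*9**2 = -92*81 = -23*324 = -7452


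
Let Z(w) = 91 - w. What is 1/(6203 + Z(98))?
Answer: 1/6196 ≈ 0.00016139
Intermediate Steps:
1/(6203 + Z(98)) = 1/(6203 + (91 - 1*98)) = 1/(6203 + (91 - 98)) = 1/(6203 - 7) = 1/6196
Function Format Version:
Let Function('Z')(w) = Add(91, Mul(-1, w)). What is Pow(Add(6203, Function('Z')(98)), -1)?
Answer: Rational(1, 6196) ≈ 0.00016139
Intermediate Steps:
Pow(Add(6203, Function('Z')(98)), -1) = Pow(Add(6203, Add(91, Mul(-1, 98))), -1) = Pow(Add(6203, Add(91, -98)), -1) = Pow(Add(6203, -7), -1) = Pow(6196, -1) = Rational(1, 6196)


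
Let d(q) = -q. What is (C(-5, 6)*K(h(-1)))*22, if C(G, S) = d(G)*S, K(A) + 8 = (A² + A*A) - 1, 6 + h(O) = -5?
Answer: 153780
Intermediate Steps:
h(O) = -11 (h(O) = -6 - 5 = -11)
K(A) = -9 + 2*A² (K(A) = -8 + ((A² + A*A) - 1) = -8 + ((A² + A²) - 1) = -8 + (2*A² - 1) = -8 + (-1 + 2*A²) = -9 + 2*A²)
C(G, S) = -G*S (C(G, S) = (-G)*S = -G*S)
(C(-5, 6)*K(h(-1)))*22 = ((-1*(-5)*6)*(-9 + 2*(-11)²))*22 = (30*(-9 + 2*121))*22 = (30*(-9 + 242))*22 = (30*233)*22 = 6990*22 = 153780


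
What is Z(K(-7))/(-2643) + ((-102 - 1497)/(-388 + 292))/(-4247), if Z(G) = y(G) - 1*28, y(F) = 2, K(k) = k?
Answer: 2124785/359194272 ≈ 0.0059154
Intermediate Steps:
Z(G) = -26 (Z(G) = 2 - 1*28 = 2 - 28 = -26)
Z(K(-7))/(-2643) + ((-102 - 1497)/(-388 + 292))/(-4247) = -26/(-2643) + ((-102 - 1497)/(-388 + 292))/(-4247) = -26*(-1/2643) - 1599/(-96)*(-1/4247) = 26/2643 - 1599*(-1/96)*(-1/4247) = 26/2643 + (533/32)*(-1/4247) = 26/2643 - 533/135904 = 2124785/359194272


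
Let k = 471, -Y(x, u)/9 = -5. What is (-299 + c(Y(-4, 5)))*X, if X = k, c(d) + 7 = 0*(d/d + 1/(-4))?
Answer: -144126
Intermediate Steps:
Y(x, u) = 45 (Y(x, u) = -9*(-5) = 45)
c(d) = -7 (c(d) = -7 + 0*(d/d + 1/(-4)) = -7 + 0*(1 + 1*(-1/4)) = -7 + 0*(1 - 1/4) = -7 + 0*(3/4) = -7 + 0 = -7)
X = 471
(-299 + c(Y(-4, 5)))*X = (-299 - 7)*471 = -306*471 = -144126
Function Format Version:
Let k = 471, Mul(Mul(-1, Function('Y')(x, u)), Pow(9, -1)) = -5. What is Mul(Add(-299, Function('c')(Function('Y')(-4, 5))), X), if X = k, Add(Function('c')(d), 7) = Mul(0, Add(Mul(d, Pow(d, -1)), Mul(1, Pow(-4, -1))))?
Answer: -144126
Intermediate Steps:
Function('Y')(x, u) = 45 (Function('Y')(x, u) = Mul(-9, -5) = 45)
Function('c')(d) = -7 (Function('c')(d) = Add(-7, Mul(0, Add(Mul(d, Pow(d, -1)), Mul(1, Pow(-4, -1))))) = Add(-7, Mul(0, Add(1, Mul(1, Rational(-1, 4))))) = Add(-7, Mul(0, Add(1, Rational(-1, 4)))) = Add(-7, Mul(0, Rational(3, 4))) = Add(-7, 0) = -7)
X = 471
Mul(Add(-299, Function('c')(Function('Y')(-4, 5))), X) = Mul(Add(-299, -7), 471) = Mul(-306, 471) = -144126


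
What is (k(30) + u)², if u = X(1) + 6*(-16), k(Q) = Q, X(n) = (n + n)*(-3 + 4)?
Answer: 4096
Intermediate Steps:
X(n) = 2*n (X(n) = (2*n)*1 = 2*n)
u = -94 (u = 2*1 + 6*(-16) = 2 - 96 = -94)
(k(30) + u)² = (30 - 94)² = (-64)² = 4096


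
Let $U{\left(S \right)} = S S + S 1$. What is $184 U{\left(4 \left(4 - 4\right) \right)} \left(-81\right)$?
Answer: $0$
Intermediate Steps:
$U{\left(S \right)} = S + S^{2}$ ($U{\left(S \right)} = S^{2} + S = S + S^{2}$)
$184 U{\left(4 \left(4 - 4\right) \right)} \left(-81\right) = 184 \cdot 4 \left(4 - 4\right) \left(1 + 4 \left(4 - 4\right)\right) \left(-81\right) = 184 \cdot 4 \cdot 0 \left(1 + 4 \cdot 0\right) \left(-81\right) = 184 \cdot 0 \left(1 + 0\right) \left(-81\right) = 184 \cdot 0 \cdot 1 \left(-81\right) = 184 \cdot 0 \left(-81\right) = 0 \left(-81\right) = 0$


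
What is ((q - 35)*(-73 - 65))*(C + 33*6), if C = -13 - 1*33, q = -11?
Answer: 964896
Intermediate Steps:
C = -46 (C = -13 - 33 = -46)
((q - 35)*(-73 - 65))*(C + 33*6) = ((-11 - 35)*(-73 - 65))*(-46 + 33*6) = (-46*(-138))*(-46 + 198) = 6348*152 = 964896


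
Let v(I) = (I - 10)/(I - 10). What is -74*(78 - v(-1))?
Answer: -5698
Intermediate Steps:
v(I) = 1 (v(I) = (-10 + I)/(-10 + I) = 1)
-74*(78 - v(-1)) = -74*(78 - 1*1) = -74*(78 - 1) = -74*77 = -5698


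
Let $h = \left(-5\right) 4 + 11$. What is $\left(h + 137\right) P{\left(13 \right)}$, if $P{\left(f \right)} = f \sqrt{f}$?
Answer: $1664 \sqrt{13} \approx 5999.6$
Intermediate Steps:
$h = -9$ ($h = -20 + 11 = -9$)
$P{\left(f \right)} = f^{\frac{3}{2}}$
$\left(h + 137\right) P{\left(13 \right)} = \left(-9 + 137\right) 13^{\frac{3}{2}} = 128 \cdot 13 \sqrt{13} = 1664 \sqrt{13}$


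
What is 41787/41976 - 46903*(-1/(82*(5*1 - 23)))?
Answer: -52975631/1721016 ≈ -30.782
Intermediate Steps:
41787/41976 - 46903*(-1/(82*(5*1 - 23))) = 41787*(1/41976) - 46903*(-1/(82*(5 - 23))) = 4643/4664 - 46903/((-18*(-82))) = 4643/4664 - 46903/1476 = -52975631/1721016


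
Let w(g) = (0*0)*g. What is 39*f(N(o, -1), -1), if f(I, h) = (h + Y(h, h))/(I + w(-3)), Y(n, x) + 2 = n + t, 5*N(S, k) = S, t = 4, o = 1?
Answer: 0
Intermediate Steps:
N(S, k) = S/5
w(g) = 0 (w(g) = 0*g = 0)
Y(n, x) = 2 + n (Y(n, x) = -2 + (n + 4) = -2 + (4 + n) = 2 + n)
f(I, h) = (2 + 2*h)/I (f(I, h) = (h + (2 + h))/(I + 0) = (2 + 2*h)/I)
39*f(N(o, -1), -1) = 39*(2*(1 - 1)/(((⅕)*1))) = 39*(2*0/(⅕)) = 39*(2*5*0) = 39*0 = 0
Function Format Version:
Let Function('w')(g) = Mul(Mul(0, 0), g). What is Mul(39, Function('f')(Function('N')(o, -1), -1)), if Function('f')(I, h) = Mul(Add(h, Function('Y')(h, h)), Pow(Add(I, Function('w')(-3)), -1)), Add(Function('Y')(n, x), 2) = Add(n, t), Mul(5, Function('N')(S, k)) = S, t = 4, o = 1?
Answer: 0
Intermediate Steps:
Function('N')(S, k) = Mul(Rational(1, 5), S)
Function('w')(g) = 0 (Function('w')(g) = Mul(0, g) = 0)
Function('Y')(n, x) = Add(2, n) (Function('Y')(n, x) = Add(-2, Add(n, 4)) = Add(-2, Add(4, n)) = Add(2, n))
Function('f')(I, h) = Mul(Pow(I, -1), Add(2, Mul(2, h))) (Function('f')(I, h) = Mul(Add(h, Add(2, h)), Pow(Add(I, 0), -1)) = Mul(Add(2, Mul(2, h)), Pow(I, -1)) = Mul(Pow(I, -1), Add(2, Mul(2, h))))
Mul(39, Function('f')(Function('N')(o, -1), -1)) = Mul(39, Mul(2, Pow(Mul(Rational(1, 5), 1), -1), Add(1, -1))) = Mul(39, Mul(2, Pow(Rational(1, 5), -1), 0)) = Mul(39, Mul(2, 5, 0)) = Mul(39, 0) = 0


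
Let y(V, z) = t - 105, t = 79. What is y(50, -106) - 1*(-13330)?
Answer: 13304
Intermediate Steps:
y(V, z) = -26 (y(V, z) = 79 - 105 = -26)
y(50, -106) - 1*(-13330) = -26 - 1*(-13330) = -26 + 13330 = 13304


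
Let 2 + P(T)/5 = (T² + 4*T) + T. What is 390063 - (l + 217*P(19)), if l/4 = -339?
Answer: -101171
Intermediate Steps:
l = -1356 (l = 4*(-339) = -1356)
P(T) = -10 + 5*T² + 25*T (P(T) = -10 + 5*((T² + 4*T) + T) = -10 + 5*(T² + 5*T) = -10 + (5*T² + 25*T) = -10 + 5*T² + 25*T)
390063 - (l + 217*P(19)) = 390063 - (-1356 + 217*(-10 + 5*19² + 25*19)) = 390063 - (-1356 + 217*(-10 + 5*361 + 475)) = 390063 - (-1356 + 217*(-10 + 1805 + 475)) = 390063 - (-1356 + 217*2270) = 390063 - (-1356 + 492590) = 390063 - 1*491234 = 390063 - 491234 = -101171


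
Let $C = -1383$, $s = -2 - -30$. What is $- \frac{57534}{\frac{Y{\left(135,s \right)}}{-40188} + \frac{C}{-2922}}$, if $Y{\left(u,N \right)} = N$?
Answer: $- \frac{563014951452}{4624849} \approx -1.2174 \cdot 10^{5}$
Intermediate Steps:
$s = 28$ ($s = -2 + 30 = 28$)
$- \frac{57534}{\frac{Y{\left(135,s \right)}}{-40188} + \frac{C}{-2922}} = - \frac{57534}{\frac{28}{-40188} - \frac{1383}{-2922}} = - \frac{57534}{28 \left(- \frac{1}{40188}\right) - - \frac{461}{974}} = - \frac{57534}{- \frac{7}{10047} + \frac{461}{974}} = - \frac{57534}{\frac{4624849}{9785778}} = \left(-57534\right) \frac{9785778}{4624849} = - \frac{563014951452}{4624849}$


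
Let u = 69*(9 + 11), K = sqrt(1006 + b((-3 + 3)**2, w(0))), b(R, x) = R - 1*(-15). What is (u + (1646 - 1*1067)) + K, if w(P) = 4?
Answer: 1959 + sqrt(1021) ≈ 1991.0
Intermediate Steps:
b(R, x) = 15 + R (b(R, x) = R + 15 = 15 + R)
K = sqrt(1021) (K = sqrt(1006 + (15 + (-3 + 3)**2)) = sqrt(1006 + (15 + 0**2)) = sqrt(1006 + (15 + 0)) = sqrt(1006 + 15) = sqrt(1021) ≈ 31.953)
u = 1380 (u = 69*20 = 1380)
(u + (1646 - 1*1067)) + K = (1380 + (1646 - 1*1067)) + sqrt(1021) = (1380 + (1646 - 1067)) + sqrt(1021) = (1380 + 579) + sqrt(1021) = 1959 + sqrt(1021)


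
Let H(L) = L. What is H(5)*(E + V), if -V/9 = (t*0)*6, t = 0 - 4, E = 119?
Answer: 595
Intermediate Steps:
t = -4
V = 0 (V = -9*(-4*0)*6 = -0*6 = -9*0 = 0)
H(5)*(E + V) = 5*(119 + 0) = 5*119 = 595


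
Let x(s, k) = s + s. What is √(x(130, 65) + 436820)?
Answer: 14*√2230 ≈ 661.12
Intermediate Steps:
x(s, k) = 2*s
√(x(130, 65) + 436820) = √(2*130 + 436820) = √(260 + 436820) = √437080 = 14*√2230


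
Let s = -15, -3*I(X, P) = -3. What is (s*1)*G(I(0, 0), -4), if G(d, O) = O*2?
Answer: 120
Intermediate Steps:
I(X, P) = 1 (I(X, P) = -1/3*(-3) = 1)
G(d, O) = 2*O
(s*1)*G(I(0, 0), -4) = (-15*1)*(2*(-4)) = -15*(-8) = 120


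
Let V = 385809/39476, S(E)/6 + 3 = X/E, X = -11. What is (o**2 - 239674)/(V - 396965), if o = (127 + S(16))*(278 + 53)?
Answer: -760968485059605/250723272496 ≈ -3035.1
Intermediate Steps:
S(E) = -18 - 66/E (S(E) = -18 + 6*(-11/E) = -18 - 66/E)
o = 277709/8 (o = (127 + (-18 - 66/16))*(278 + 53) = (127 + (-18 - 66*1/16))*331 = (127 + (-18 - 33/8))*331 = (127 - 177/8)*331 = (839/8)*331 = 277709/8 ≈ 34714.)
V = 385809/39476 (V = 385809*(1/39476) = 385809/39476 ≈ 9.7733)
(o**2 - 239674)/(V - 396965) = ((277709/8)**2 - 239674)/(385809/39476 - 396965) = (77122288681/64 - 239674)/(-15670204531/39476) = (77106949545/64)*(-39476/15670204531) = -760968485059605/250723272496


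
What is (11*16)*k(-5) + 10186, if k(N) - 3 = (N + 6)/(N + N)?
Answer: 53482/5 ≈ 10696.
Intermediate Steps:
k(N) = 3 + (6 + N)/(2*N) (k(N) = 3 + (N + 6)/(N + N) = 3 + (6 + N)/((2*N)) = 3 + (6 + N)*(1/(2*N)) = 3 + (6 + N)/(2*N))
(11*16)*k(-5) + 10186 = (11*16)*(7/2 + 3/(-5)) + 10186 = 176*(7/2 + 3*(-⅕)) + 10186 = 176*(7/2 - ⅗) + 10186 = 176*(29/10) + 10186 = 2552/5 + 10186 = 53482/5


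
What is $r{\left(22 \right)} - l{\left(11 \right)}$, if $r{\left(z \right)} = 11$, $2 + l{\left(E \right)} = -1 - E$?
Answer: $25$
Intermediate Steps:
$l{\left(E \right)} = -3 - E$ ($l{\left(E \right)} = -2 - \left(1 + E\right) = -3 - E$)
$r{\left(22 \right)} - l{\left(11 \right)} = 11 - \left(-3 - 11\right) = 11 - -14 = 11 + 14 = 25$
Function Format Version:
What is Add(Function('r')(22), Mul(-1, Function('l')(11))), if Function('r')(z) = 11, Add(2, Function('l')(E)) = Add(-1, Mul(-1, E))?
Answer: 25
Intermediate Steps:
Function('l')(E) = Add(-3, Mul(-1, E)) (Function('l')(E) = Add(-2, Add(-1, Mul(-1, E))) = Add(-3, Mul(-1, E)))
Add(Function('r')(22), Mul(-1, Function('l')(11))) = Add(11, Mul(-1, Add(-3, Mul(-1, 11)))) = Add(11, Mul(-1, Add(-3, -11))) = Add(11, Mul(-1, -14)) = Add(11, 14) = 25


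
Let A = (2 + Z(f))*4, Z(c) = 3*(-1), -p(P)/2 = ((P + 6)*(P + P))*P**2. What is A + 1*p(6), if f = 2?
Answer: -10372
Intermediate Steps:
p(P) = -4*P**3*(6 + P) (p(P) = -2*(P + 6)*(P + P)*P**2 = -2*(6 + P)*(2*P)*P**2 = -2*2*P*(6 + P)*P**2 = -4*P**3*(6 + P))
Z(c) = -3
A = -4 (A = (2 - 3)*4 = -1*4 = -4)
A + 1*p(6) = -4 + 1*(4*6**3*(-6 - 1*6)) = -4 + 1*(4*216*(-6 - 6)) = -4 + 1*(4*216*(-12)) = -4 + 1*(-10368) = -4 - 10368 = -10372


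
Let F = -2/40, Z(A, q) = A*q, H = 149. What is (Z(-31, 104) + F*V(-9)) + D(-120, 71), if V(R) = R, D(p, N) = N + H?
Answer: -60071/20 ≈ -3003.6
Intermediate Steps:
D(p, N) = 149 + N (D(p, N) = N + 149 = 149 + N)
F = -1/20 (F = -2*1/40 = -1/20 ≈ -0.050000)
(Z(-31, 104) + F*V(-9)) + D(-120, 71) = (-31*104 - 1/20*(-9)) + (149 + 71) = (-3224 + 9/20) + 220 = -64471/20 + 220 = -60071/20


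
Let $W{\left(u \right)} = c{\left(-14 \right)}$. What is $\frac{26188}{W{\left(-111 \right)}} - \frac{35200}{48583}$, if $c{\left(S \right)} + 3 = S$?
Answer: $- \frac{1272890004}{825911} \approx -1541.2$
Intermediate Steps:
$c{\left(S \right)} = -3 + S$
$W{\left(u \right)} = -17$ ($W{\left(u \right)} = -3 - 14 = -17$)
$\frac{26188}{W{\left(-111 \right)}} - \frac{35200}{48583} = \frac{26188}{-17} - \frac{35200}{48583} = 26188 \left(- \frac{1}{17}\right) - \frac{35200}{48583} = - \frac{26188}{17} - \frac{35200}{48583} = - \frac{1272890004}{825911}$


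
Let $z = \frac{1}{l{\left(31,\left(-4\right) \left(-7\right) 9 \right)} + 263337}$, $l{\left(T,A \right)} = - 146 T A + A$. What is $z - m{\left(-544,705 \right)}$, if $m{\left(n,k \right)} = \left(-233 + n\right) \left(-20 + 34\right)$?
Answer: $\frac{9539603513}{876963} \approx 10878.0$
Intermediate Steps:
$m{\left(n,k \right)} = -3262 + 14 n$ ($m{\left(n,k \right)} = \left(-233 + n\right) 14 = -3262 + 14 n$)
$l{\left(T,A \right)} = A - 146 A T$ ($l{\left(T,A \right)} = - 146 A T + A = A - 146 A T$)
$z = - \frac{1}{876963}$ ($z = \frac{1}{\left(-4\right) \left(-7\right) 9 \left(1 - 4526\right) + 263337} = \frac{1}{28 \cdot 9 \left(1 - 4526\right) + 263337} = \frac{1}{252 \left(-4525\right) + 263337} = \frac{1}{-1140300 + 263337} = \frac{1}{-876963} = - \frac{1}{876963} \approx -1.1403 \cdot 10^{-6}$)
$z - m{\left(-544,705 \right)} = - \frac{1}{876963} - \left(-3262 + 14 \left(-544\right)\right) = - \frac{1}{876963} - \left(-3262 - 7616\right) = - \frac{1}{876963} - -10878 = - \frac{1}{876963} + 10878 = \frac{9539603513}{876963}$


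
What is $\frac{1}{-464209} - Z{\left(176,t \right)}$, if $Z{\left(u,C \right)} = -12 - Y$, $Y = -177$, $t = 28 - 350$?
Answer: $- \frac{76594486}{464209} \approx -165.0$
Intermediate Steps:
$t = -322$ ($t = 28 - 350 = -322$)
$Z{\left(u,C \right)} = 165$ ($Z{\left(u,C \right)} = -12 - -177 = -12 + 177 = 165$)
$\frac{1}{-464209} - Z{\left(176,t \right)} = \frac{1}{-464209} - 165 = - \frac{1}{464209} - 165 = - \frac{76594486}{464209}$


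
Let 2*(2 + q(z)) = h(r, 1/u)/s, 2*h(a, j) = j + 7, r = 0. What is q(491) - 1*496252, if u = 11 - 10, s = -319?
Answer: -158305028/319 ≈ -4.9625e+5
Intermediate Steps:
u = 1
h(a, j) = 7/2 + j/2 (h(a, j) = (j + 7)/2 = (7 + j)/2 = 7/2 + j/2)
q(z) = -640/319 (q(z) = -2 + ((7/2 + (½)/1)/(-319))/2 = -2 + ((7/2 + (½)*1)*(-1/319))/2 = -2 + ((7/2 + ½)*(-1/319))/2 = -2 + (4*(-1/319))/2 = -2 + (½)*(-4/319) = -2 - 2/319 = -640/319)
q(491) - 1*496252 = -640/319 - 1*496252 = -640/319 - 496252 = -158305028/319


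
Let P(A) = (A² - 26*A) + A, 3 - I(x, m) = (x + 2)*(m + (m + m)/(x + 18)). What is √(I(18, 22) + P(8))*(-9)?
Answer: -3*I*√5377 ≈ -219.98*I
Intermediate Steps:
I(x, m) = 3 - (2 + x)*(m + 2*m/(18 + x)) (I(x, m) = 3 - (x + 2)*(m + (m + m)/(x + 18)) = 3 - (2 + x)*(m + (2*m)/(18 + x)) = 3 - (2 + x)*(m + 2*m/(18 + x)))
P(A) = A² - 25*A
√(I(18, 22) + P(8))*(-9) = √((54 - 40*22 + 3*18 - 1*22*18² - 22*22*18)/(18 + 18) + 8*(-25 + 8))*(-9) = √((54 - 880 + 54 - 1*22*324 - 8712)/36 + 8*(-17))*(-9) = √((54 - 880 + 54 - 7128 - 8712)/36 - 136)*(-9) = √((1/36)*(-16612) - 136)*(-9) = √(-4153/9 - 136)*(-9) = √(-5377/9)*(-9) = (I*√5377/3)*(-9) = -3*I*√5377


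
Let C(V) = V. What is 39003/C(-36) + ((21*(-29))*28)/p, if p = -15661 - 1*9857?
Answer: -55259149/51036 ≈ -1082.7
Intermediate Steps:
p = -25518 (p = -15661 - 9857 = -25518)
39003/C(-36) + ((21*(-29))*28)/p = 39003/(-36) + ((21*(-29))*28)/(-25518) = 39003*(-1/36) - 609*28*(-1/25518) = -13001/12 - 17052*(-1/25518) = -13001/12 + 2842/4253 = -55259149/51036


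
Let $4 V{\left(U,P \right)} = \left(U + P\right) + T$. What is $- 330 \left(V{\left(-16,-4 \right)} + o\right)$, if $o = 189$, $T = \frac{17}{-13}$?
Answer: $- \frac{1575915}{26} \approx -60612.0$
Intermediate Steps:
$T = - \frac{17}{13}$ ($T = 17 \left(- \frac{1}{13}\right) = - \frac{17}{13} \approx -1.3077$)
$V{\left(U,P \right)} = - \frac{17}{52} + \frac{P}{4} + \frac{U}{4}$ ($V{\left(U,P \right)} = \frac{\left(U + P\right) - \frac{17}{13}}{4} = \frac{\left(P + U\right) - \frac{17}{13}}{4} = \frac{- \frac{17}{13} + P + U}{4} = - \frac{17}{52} + \frac{P}{4} + \frac{U}{4}$)
$- 330 \left(V{\left(-16,-4 \right)} + o\right) = - 330 \left(\left(- \frac{17}{52} + \frac{1}{4} \left(-4\right) + \frac{1}{4} \left(-16\right)\right) + 189\right) = - 330 \left(\left(- \frac{17}{52} - 1 - 4\right) + 189\right) = - 330 \left(- \frac{277}{52} + 189\right) = \left(-330\right) \frac{9551}{52} = - \frac{1575915}{26}$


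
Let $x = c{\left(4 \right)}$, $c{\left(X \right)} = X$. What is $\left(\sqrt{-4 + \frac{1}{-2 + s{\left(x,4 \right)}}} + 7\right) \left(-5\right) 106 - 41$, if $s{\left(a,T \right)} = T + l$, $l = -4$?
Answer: $-3751 - 795 i \sqrt{2} \approx -3751.0 - 1124.3 i$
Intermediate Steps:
$x = 4$
$s{\left(a,T \right)} = -4 + T$ ($s{\left(a,T \right)} = T - 4 = -4 + T$)
$\left(\sqrt{-4 + \frac{1}{-2 + s{\left(x,4 \right)}}} + 7\right) \left(-5\right) 106 - 41 = \left(\sqrt{-4 + \frac{1}{-2 + \left(-4 + 4\right)}} + 7\right) \left(-5\right) 106 - 41 = \left(\sqrt{-4 + \frac{1}{-2 + 0}} + 7\right) \left(-5\right) 106 - 41 = \left(\sqrt{-4 + \frac{1}{-2}} + 7\right) \left(-5\right) 106 - 41 = \left(\sqrt{-4 - \frac{1}{2}} + 7\right) \left(-5\right) 106 - 41 = \left(\sqrt{- \frac{9}{2}} + 7\right) \left(-5\right) 106 - 41 = \left(\frac{3 i \sqrt{2}}{2} + 7\right) \left(-5\right) 106 - 41 = \left(7 + \frac{3 i \sqrt{2}}{2}\right) \left(-5\right) 106 - 41 = \left(-35 - \frac{15 i \sqrt{2}}{2}\right) 106 - 41 = \left(-3710 - 795 i \sqrt{2}\right) - 41 = -3751 - 795 i \sqrt{2}$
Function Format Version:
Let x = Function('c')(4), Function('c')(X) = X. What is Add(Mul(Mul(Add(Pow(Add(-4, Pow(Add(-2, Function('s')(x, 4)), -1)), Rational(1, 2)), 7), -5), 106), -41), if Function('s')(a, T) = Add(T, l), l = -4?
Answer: Add(-3751, Mul(-795, I, Pow(2, Rational(1, 2)))) ≈ Add(-3751.0, Mul(-1124.3, I))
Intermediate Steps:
x = 4
Function('s')(a, T) = Add(-4, T) (Function('s')(a, T) = Add(T, -4) = Add(-4, T))
Add(Mul(Mul(Add(Pow(Add(-4, Pow(Add(-2, Function('s')(x, 4)), -1)), Rational(1, 2)), 7), -5), 106), -41) = Add(Mul(Mul(Add(Pow(Add(-4, Pow(Add(-2, Add(-4, 4)), -1)), Rational(1, 2)), 7), -5), 106), -41) = Add(Mul(Mul(Add(Pow(Add(-4, Pow(Add(-2, 0), -1)), Rational(1, 2)), 7), -5), 106), -41) = Add(Mul(Mul(Add(Pow(Add(-4, Pow(-2, -1)), Rational(1, 2)), 7), -5), 106), -41) = Add(Mul(Mul(Add(Pow(Add(-4, Rational(-1, 2)), Rational(1, 2)), 7), -5), 106), -41) = Add(Mul(Mul(Add(Pow(Rational(-9, 2), Rational(1, 2)), 7), -5), 106), -41) = Add(Mul(Mul(Add(Mul(Rational(3, 2), I, Pow(2, Rational(1, 2))), 7), -5), 106), -41) = Add(Mul(Mul(Add(7, Mul(Rational(3, 2), I, Pow(2, Rational(1, 2)))), -5), 106), -41) = Add(Mul(Add(-35, Mul(Rational(-15, 2), I, Pow(2, Rational(1, 2)))), 106), -41) = Add(Add(-3710, Mul(-795, I, Pow(2, Rational(1, 2)))), -41) = Add(-3751, Mul(-795, I, Pow(2, Rational(1, 2))))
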